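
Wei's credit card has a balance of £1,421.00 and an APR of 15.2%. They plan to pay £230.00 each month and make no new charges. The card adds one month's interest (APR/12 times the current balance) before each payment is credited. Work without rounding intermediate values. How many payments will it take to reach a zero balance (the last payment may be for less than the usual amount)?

7 months

Monthly rate r = 15.2%/12 = 1.26667% = 0.0126667.
Recurrence: B ← B·(1+r) − £230.00.
Month 1: interest £18.00; balance after payment £1,209.00.
Month 2: interest £15.31; balance after payment £994.31.
Closed form: n = −ln(1 − rB₀/P)/ln(1+r) = −ln(0.92174)/ln(1.01267) ≈ 6.474, so the balance reaches zero during payment 7.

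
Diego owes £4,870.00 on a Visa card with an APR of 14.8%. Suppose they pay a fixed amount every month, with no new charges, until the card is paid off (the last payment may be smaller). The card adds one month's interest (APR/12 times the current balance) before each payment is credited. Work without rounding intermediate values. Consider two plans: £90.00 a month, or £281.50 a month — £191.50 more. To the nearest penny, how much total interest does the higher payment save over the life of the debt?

£2,569.97

Monthly rate r = 14.8%/12 = 1.23333% = 0.0123333.
At £90.00/mo: n = ⌈−ln(1 − rB₀/P)/ln(1+r)⌉ = 90 payments (last £71.84); total interest = total paid − £4,870.00 = £3,211.84.
At £281.50/mo: 20 payments (last £163.37); total interest £641.87.
Interest saved = £3,211.84 − £641.87 = £2,569.97.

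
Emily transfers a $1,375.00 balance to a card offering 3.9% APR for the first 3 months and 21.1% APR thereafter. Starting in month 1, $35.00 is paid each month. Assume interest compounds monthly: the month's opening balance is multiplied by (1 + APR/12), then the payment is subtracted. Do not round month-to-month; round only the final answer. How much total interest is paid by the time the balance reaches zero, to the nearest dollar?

$807

Promo months 1–3 at r₀ = 3.9%/12 = 0.00325; months 4+ at r₁ = 21.1%/12 = 0.0175833.
After month 3: iterate B ← B·(1+r₀) − $35.00 for 3 months → $1,283.11.
Then at r₁ with $35.00/mo: n₂ = −ln(1 − r₁·B/P)/ln(1+r₁) ≈ 59.35 → 60 more payments.
Total paid = 62·$35.00 + $12.39 = $2,182.39; interest = $2,182.39 − $1,375.00 = $807.39.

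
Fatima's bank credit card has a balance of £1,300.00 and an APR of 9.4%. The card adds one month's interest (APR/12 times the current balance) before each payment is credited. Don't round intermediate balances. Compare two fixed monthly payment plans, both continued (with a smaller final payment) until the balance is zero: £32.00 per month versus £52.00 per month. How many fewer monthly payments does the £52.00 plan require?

22 fewer payments

Monthly rate r = 9.4%/12 = 0.783333% = 0.00783333.
At £32.00/mo: n = ⌈−ln(1 − rB₀/P)/ln(1+r)⌉ = 50 payments (last £2.98); total interest = total paid − £1,300.00 = £270.98.
At £52.00/mo: 28 payments (last £48.48); total interest £152.48.
Payments saved = 50 − 28 = 22.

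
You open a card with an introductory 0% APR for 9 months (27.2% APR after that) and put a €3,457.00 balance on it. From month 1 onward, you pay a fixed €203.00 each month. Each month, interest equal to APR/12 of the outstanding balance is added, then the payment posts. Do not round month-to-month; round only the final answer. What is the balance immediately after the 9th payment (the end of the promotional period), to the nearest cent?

Promo months 1–9 at r₀ = 0%/12 = 0; months 10+ at r₁ = 27.2%/12 = 0.0226667.
After month 9 (no interest yet): B = €3,457.00 − 9·€203.00 = €1,630.00.

€1,630.00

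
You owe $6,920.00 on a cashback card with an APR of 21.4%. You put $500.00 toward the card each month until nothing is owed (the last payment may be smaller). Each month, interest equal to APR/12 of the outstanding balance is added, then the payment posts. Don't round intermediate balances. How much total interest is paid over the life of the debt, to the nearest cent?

Monthly rate r = 21.4%/12 = 1.78333% = 0.0178333.
Payoff takes n = ⌈−ln(1 − rB₀/P)/ln(1+r)⌉ = ⌈16.035⌉ = 17 payments; the last is $17.78.
Total paid = 16·$500.00 + $17.78 = $8,017.78.
Total interest = total paid − principal = $8,017.78 − $6,920.00 = $1,097.78.

$1,097.78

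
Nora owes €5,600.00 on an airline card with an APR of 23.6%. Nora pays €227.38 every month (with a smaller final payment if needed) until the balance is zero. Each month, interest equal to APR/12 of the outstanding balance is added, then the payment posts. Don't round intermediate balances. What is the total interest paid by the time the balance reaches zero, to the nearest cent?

Monthly rate r = 23.6%/12 = 1.96667% = 0.0196667.
Payoff takes n = ⌈−ln(1 − rB₀/P)/ln(1+r)⌉ = ⌈34.009⌉ = 35 payments; the last is €1.96.
Total paid = 34·€227.38 + €1.96 = €7,732.88.
Total interest = total paid − principal = €7,732.88 − €5,600.00 = €2,132.88.

€2,132.88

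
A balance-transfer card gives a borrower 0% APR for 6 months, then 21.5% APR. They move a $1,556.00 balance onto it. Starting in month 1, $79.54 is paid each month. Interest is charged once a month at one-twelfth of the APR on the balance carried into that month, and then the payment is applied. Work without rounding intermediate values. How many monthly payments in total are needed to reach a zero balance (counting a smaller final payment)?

Promo months 1–6 at r₀ = 0%/12 = 0; months 7+ at r₁ = 21.5%/12 = 0.0179167.
After month 6 (no interest yet): B = $1,556.00 − 6·$79.54 = $1,078.76.
Then at r₁ with $79.54/mo: n₂ = −ln(1 − r₁·B/P)/ln(1+r₁) ≈ 15.68 → 16 more payments.

22 payments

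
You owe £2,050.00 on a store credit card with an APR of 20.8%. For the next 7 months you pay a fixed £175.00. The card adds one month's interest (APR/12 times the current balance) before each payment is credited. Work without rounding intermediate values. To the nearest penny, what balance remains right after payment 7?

Monthly rate r = 20.8%/12 = 1.73333% = 0.0173333.
Each month: B ← B·(1+r) − £175.00.
Month 1: interest £35.53; balance after payment £1,910.53.
Month 2: interest £33.12; balance after payment £1,768.65.
Month 3: interest £30.66; balance after payment £1,624.31.
Month 4: interest £28.15; balance after payment £1,477.46.
Month 5: interest £25.61; balance after payment £1,328.07.
Month 6: interest £23.02; balance after payment £1,176.09.
Month 7: interest £20.39; balance after payment £1,021.48.

£1,021.48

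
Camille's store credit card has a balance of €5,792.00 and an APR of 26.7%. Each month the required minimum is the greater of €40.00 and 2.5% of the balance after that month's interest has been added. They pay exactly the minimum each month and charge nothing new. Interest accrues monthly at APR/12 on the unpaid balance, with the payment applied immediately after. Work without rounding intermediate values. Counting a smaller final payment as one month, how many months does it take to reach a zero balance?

489 months

Monthly rate r = 26.7%/12 = 2.225% = 0.02225.
While 2.5% of the post-interest balance exceeds €40.00, each month B ← (B·(1+r))·(1 − 0.025), i.e. B shrinks by the factor (1+r)·0.975 = 0.99669.
This holds for months 1–396. Entering month 397 the balance is €1,560.54; 2.5% of the post-interest balance is now below €40.00, so the flat €40.00 minimum applies from here.
From month 397 a fixed €40.00 at rate r clears €1,560.54 in 93 more payments. Total: 396 + 93 = 489 months.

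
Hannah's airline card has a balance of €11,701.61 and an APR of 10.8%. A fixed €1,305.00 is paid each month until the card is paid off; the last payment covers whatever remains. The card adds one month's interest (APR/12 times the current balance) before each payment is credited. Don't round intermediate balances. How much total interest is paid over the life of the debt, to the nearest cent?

Monthly rate r = 10.8%/12 = 0.9% = 0.009.
Payoff takes n = ⌈−ln(1 − rB₀/P)/ln(1+r)⌉ = ⌈9.391⌉ = 10 payments; the last is €512.04.
Total paid = 9·€1,305.00 + €512.04 = €12,257.04.
Total interest = total paid − principal = €12,257.04 − €11,701.61 = €555.43.

€555.43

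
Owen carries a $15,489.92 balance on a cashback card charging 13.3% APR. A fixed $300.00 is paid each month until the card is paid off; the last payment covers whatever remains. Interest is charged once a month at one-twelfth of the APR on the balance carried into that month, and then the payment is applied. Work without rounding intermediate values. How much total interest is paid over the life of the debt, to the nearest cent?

$7,624.66

Monthly rate r = 13.3%/12 = 1.10833% = 0.0110833.
Payoff takes n = ⌈−ln(1 − rB₀/P)/ln(1+r)⌉ = ⌈77.048⌉ = 78 payments; the last is $14.58.
Total paid = 77·$300.00 + $14.58 = $23,114.58.
Total interest = total paid − principal = $23,114.58 − $15,489.92 = $7,624.66.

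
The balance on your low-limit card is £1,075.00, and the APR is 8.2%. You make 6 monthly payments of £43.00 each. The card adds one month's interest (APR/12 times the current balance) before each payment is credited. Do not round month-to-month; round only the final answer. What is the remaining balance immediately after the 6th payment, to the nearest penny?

£857.39

Monthly rate r = 8.2%/12 = 0.683333% = 0.00683333.
Each month: B ← B·(1+r) − £43.00.
Month 1: interest £7.35; balance after payment £1,039.35.
Month 2: interest £7.10; balance after payment £1,003.45.
Month 3: interest £6.86; balance after payment £967.30.
Month 4: interest £6.61; balance after payment £930.91.
Month 5: interest £6.36; balance after payment £894.28.
Month 6: interest £6.11; balance after payment £857.39.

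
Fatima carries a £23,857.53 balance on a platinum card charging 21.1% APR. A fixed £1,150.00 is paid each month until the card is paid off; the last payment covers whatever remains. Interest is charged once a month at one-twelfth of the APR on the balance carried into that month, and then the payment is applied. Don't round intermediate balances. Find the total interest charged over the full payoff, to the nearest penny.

£6,081.53

Monthly rate r = 21.1%/12 = 1.75833% = 0.0175833.
Payoff takes n = ⌈−ln(1 − rB₀/P)/ln(1+r)⌉ = ⌈26.034⌉ = 27 payments; the last is £39.06.
Total paid = 26·£1,150.00 + £39.06 = £29,939.06.
Total interest = total paid − principal = £29,939.06 − £23,857.53 = £6,081.53.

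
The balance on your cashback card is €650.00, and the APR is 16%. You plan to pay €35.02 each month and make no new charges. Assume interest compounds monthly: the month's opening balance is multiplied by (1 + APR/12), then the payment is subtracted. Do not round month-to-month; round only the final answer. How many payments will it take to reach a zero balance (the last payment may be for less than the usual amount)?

22 months

Monthly rate r = 16%/12 = 1.33333% = 0.0133333.
Recurrence: B ← B·(1+r) − €35.02.
Month 1: interest €8.67; balance after payment €623.65.
Month 2: interest €8.32; balance after payment €596.94.
Closed form: n = −ln(1 − rB₀/P)/ln(1+r) = −ln(0.75252)/ln(1.01333) ≈ 21.466, so the balance reaches zero during payment 22.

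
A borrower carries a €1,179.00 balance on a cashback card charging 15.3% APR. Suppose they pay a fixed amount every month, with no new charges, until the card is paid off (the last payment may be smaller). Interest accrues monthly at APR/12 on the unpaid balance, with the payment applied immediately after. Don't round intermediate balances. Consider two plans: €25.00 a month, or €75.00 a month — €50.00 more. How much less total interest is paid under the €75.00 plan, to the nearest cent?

€490.24

Monthly rate r = 15.3%/12 = 1.275% = 0.01275.
At €25.00/mo: n = ⌈−ln(1 − rB₀/P)/ln(1+r)⌉ = 73 payments (last €14.49); total interest = total paid − €1,179.00 = €635.49.
At €75.00/mo: 18 payments (last €49.25); total interest €145.25.
Interest saved = €635.49 − €145.25 = €490.24.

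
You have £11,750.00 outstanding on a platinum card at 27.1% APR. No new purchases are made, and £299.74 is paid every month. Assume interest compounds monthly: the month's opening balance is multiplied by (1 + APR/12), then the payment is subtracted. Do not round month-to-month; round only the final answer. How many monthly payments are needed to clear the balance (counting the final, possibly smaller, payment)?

Monthly rate r = 27.1%/12 = 2.25833% = 0.0225833.
Recurrence: B ← B·(1+r) − £299.74.
Month 1: interest £265.35; balance after payment £11,715.61.
Month 2: interest £264.58; balance after payment £11,680.45.
Closed form: n = −ln(1 − rB₀/P)/ln(1+r) = −ln(0.11472)/ln(1.02258) ≈ 96.958, so the balance reaches zero during payment 97.

97 payments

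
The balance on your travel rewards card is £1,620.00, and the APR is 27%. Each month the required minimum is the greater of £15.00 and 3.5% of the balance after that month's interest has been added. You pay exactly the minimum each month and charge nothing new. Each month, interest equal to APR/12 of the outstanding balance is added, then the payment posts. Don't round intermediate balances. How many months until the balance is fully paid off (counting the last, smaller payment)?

Monthly rate r = 27%/12 = 2.25% = 0.0225.
While 3.5% of the post-interest balance exceeds £15.00, each month B ← (B·(1+r))·(1 − 0.035), i.e. B shrinks by the factor (1+r)·0.965 = 0.98671.
This holds for months 1–102. Entering month 103 the balance is £413.96; 3.5% of the post-interest balance is now below £15.00, so the flat £15.00 minimum applies from here.
From month 103 a fixed £15.00 at rate r clears £413.96 in 44 more payments. Total: 102 + 44 = 146 months.

146 months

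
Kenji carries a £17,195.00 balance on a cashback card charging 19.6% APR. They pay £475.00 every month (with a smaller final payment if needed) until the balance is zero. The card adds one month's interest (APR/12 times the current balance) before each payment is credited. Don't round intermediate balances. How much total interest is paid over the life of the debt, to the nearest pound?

£9,037

Monthly rate r = 19.6%/12 = 1.63333% = 0.0163333.
Payoff takes n = ⌈−ln(1 − rB₀/P)/ln(1+r)⌉ = ⌈55.223⌉ = 56 payments; the last is £106.70.
Total paid = 55·£475.00 + £106.70 = £26,231.70.
Total interest = total paid − principal = £26,231.70 − £17,195.00 = £9,036.70.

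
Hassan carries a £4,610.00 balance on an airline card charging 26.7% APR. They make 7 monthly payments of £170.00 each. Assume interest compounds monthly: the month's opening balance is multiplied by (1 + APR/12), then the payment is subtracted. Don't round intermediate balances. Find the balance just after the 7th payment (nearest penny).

Monthly rate r = 26.7%/12 = 2.225% = 0.02225.
Each month: B ← B·(1+r) − £170.00.
Month 1: interest £102.57; balance after payment £4,542.57.
Month 2: interest £101.07; balance after payment £4,473.64.
Month 3: interest £99.54; balance after payment £4,403.18.
Month 4: interest £97.97; balance after payment £4,331.15.
Month 5: interest £96.37; balance after payment £4,257.52.
Month 6: interest £94.73; balance after payment £4,182.25.
Month 7: interest £93.06; balance after payment £4,105.31.

£4,105.31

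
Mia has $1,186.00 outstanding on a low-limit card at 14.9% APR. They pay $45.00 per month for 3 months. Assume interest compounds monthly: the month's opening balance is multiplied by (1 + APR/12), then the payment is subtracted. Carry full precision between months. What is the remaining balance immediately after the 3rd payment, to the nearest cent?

$1,094.05

Monthly rate r = 14.9%/12 = 1.24167% = 0.0124167.
Each month: B ← B·(1+r) − $45.00.
Month 1: interest $14.73; balance after payment $1,155.73.
Month 2: interest $14.35; balance after payment $1,125.08.
Month 3: interest $13.97; balance after payment $1,094.05.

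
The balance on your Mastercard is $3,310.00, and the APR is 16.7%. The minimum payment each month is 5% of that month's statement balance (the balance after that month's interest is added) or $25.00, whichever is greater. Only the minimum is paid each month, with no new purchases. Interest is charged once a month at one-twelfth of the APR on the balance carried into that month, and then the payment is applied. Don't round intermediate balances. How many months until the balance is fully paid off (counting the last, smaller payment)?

75 months

Monthly rate r = 16.7%/12 = 1.39167% = 0.0139167.
While 5% of the post-interest balance exceeds $25.00, each month B ← (B·(1+r))·(1 − 0.05), i.e. B shrinks by the factor (1+r)·0.95 = 0.96322.
This holds for months 1–51. Entering month 52 the balance is $489.61; 5% of the post-interest balance is now below $25.00, so the flat $25.00 minimum applies from here.
From month 52 a fixed $25.00 at rate r clears $489.61 in 24 more payments. Total: 51 + 24 = 75 months.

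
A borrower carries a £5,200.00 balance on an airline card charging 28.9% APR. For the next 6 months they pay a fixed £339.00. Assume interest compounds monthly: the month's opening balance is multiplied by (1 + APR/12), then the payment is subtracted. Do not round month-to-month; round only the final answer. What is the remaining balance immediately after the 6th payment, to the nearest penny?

Monthly rate r = 28.9%/12 = 2.40833% = 0.0240833.
Each month: B ← B·(1+r) − £339.00.
Month 1: interest £125.23; balance after payment £4,986.23.
Month 2: interest £120.09; balance after payment £4,767.32.
Month 3: interest £114.81; balance after payment £4,543.13.
Month 4: interest £109.41; balance after payment £4,313.55.
Month 5: interest £103.88; balance after payment £4,078.43.
Month 6: interest £98.22; balance after payment £3,837.65.

£3,837.65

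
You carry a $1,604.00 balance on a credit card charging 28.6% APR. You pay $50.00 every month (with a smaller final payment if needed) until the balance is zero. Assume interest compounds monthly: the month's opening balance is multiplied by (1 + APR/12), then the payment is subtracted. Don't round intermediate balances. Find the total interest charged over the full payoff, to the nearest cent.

Monthly rate r = 28.6%/12 = 2.38333% = 0.0238333.
Payoff takes n = ⌈−ln(1 − rB₀/P)/ln(1+r)⌉ = ⌈61.407⌉ = 62 payments; the last is $20.47.
Total paid = 61·$50.00 + $20.47 = $3,070.47.
Total interest = total paid − principal = $3,070.47 − $1,604.00 = $1,466.47.

$1,466.47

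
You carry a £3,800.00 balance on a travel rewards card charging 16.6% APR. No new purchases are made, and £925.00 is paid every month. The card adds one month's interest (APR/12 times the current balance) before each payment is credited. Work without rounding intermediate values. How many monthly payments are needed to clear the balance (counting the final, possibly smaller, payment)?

5 payments

Monthly rate r = 16.6%/12 = 1.38333% = 0.0138333.
Recurrence: B ← B·(1+r) − £925.00.
Month 1: interest £52.57; balance after payment £2,927.57.
Month 2: interest £40.50; balance after payment £2,043.06.
Month 3: interest £28.26; balance after payment £1,146.33.
Month 4: interest £15.86; balance after payment £237.18.
Month 5: interest £3.28; balance after payment £0.00.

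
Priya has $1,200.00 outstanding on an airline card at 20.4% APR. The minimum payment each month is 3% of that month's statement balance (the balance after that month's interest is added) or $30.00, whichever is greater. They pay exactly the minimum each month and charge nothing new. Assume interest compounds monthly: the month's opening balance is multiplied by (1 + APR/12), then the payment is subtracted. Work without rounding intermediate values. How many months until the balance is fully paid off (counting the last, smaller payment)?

63 months

Monthly rate r = 20.4%/12 = 1.7% = 0.017.
While 3% of the post-interest balance exceeds $30.00, each month B ← (B·(1+r))·(1 − 0.03), i.e. B shrinks by the factor (1+r)·0.97 = 0.98649.
This holds for months 1–15. Entering month 16 the balance is $978.52; 3% of the post-interest balance is now below $30.00, so the flat $30.00 minimum applies from here.
From month 16 a fixed $30.00 at rate r clears $978.52 in 48 more payments. Total: 15 + 48 = 63 months.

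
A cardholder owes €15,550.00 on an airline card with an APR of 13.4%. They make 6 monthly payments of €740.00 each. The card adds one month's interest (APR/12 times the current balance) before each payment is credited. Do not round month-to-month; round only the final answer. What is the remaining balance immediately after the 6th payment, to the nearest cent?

€12,055.56

Monthly rate r = 13.4%/12 = 1.11667% = 0.0111667.
Each month: B ← B·(1+r) − €740.00.
Month 1: interest €173.64; balance after payment €14,983.64.
Month 2: interest €167.32; balance after payment €14,410.96.
Month 3: interest €160.92; balance after payment €13,831.88.
Month 4: interest €154.46; balance after payment €13,246.34.
Month 5: interest €147.92; balance after payment €12,654.25.
Month 6: interest €141.31; balance after payment €12,055.56.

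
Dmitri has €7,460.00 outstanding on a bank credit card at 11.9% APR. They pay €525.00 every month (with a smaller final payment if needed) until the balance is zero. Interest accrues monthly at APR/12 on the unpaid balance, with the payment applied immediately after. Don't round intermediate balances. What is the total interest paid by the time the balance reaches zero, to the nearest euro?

Monthly rate r = 11.9%/12 = 0.991667% = 0.00991667.
Payoff takes n = ⌈−ln(1 − rB₀/P)/ln(1+r)⌉ = ⌈15.392⌉ = 16 payments; the last is €206.28.
Total paid = 15·€525.00 + €206.28 = €8,081.28.
Total interest = total paid − principal = €8,081.28 − €7,460.00 = €621.28.

€621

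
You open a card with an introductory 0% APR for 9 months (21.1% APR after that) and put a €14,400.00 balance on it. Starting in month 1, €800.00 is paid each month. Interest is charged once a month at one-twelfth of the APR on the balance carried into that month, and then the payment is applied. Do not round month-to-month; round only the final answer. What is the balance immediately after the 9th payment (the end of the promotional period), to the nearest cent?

Promo months 1–9 at r₀ = 0%/12 = 0; months 10+ at r₁ = 21.1%/12 = 0.0175833.
After month 9 (no interest yet): B = €14,400.00 − 9·€800.00 = €7,200.00.

€7,200.00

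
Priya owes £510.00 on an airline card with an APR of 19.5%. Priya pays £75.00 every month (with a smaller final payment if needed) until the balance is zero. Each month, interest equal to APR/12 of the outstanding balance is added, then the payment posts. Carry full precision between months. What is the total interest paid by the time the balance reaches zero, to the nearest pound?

Monthly rate r = 19.5%/12 = 1.625% = 0.01625.
Payoff takes n = ⌈−ln(1 − rB₀/P)/ln(1+r)⌉ = ⌈7.264⌉ = 8 payments; the last is £19.94.
Total paid = 7·£75.00 + £19.94 = £544.94.
Total interest = total paid − principal = £544.94 − £510.00 = £34.94.

£35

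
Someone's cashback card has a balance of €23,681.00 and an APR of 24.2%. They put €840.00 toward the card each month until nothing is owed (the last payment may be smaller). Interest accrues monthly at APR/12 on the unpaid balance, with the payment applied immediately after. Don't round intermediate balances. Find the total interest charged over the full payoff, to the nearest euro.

€11,683

Monthly rate r = 24.2%/12 = 2.01667% = 0.0201667.
Payoff takes n = ⌈−ln(1 − rB₀/P)/ln(1+r)⌉ = ⌈42.100⌉ = 43 payments; the last is €84.45.
Total paid = 42·€840.00 + €84.45 = €35,364.45.
Total interest = total paid − principal = €35,364.45 − €23,681.00 = €11,683.45.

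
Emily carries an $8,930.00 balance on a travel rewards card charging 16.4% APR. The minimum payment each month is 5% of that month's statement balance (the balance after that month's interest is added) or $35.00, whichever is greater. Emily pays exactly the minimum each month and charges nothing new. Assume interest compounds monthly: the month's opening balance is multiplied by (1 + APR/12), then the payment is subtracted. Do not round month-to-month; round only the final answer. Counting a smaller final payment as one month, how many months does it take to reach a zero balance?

Monthly rate r = 16.4%/12 = 1.36667% = 0.0136667.
While 5% of the post-interest balance exceeds $35.00, each month B ← (B·(1+r))·(1 − 0.05), i.e. B shrinks by the factor (1+r)·0.95 = 0.96298.
This holds for months 1–68. Entering month 69 the balance is $686.95; 5% of the post-interest balance is now below $35.00, so the flat $35.00 minimum applies from here.
From month 69 a fixed $35.00 at rate r clears $686.95 in 24 more payments. Total: 68 + 24 = 92 months.

92 months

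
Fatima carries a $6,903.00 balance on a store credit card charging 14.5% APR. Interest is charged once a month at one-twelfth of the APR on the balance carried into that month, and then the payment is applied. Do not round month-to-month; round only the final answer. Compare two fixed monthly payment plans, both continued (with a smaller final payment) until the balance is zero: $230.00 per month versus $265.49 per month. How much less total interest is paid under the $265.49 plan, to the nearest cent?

$289.43

Monthly rate r = 14.5%/12 = 1.20833% = 0.0120833.
At $230.00/mo: n = ⌈−ln(1 − rB₀/P)/ln(1+r)⌉ = 38 payments (last $116.09); total interest = total paid − $6,903.00 = $1,723.09.
At $265.49/mo: 32 payments (last $106.47); total interest $1,433.66.
Interest saved = $1,723.09 − $1,433.66 = $289.43.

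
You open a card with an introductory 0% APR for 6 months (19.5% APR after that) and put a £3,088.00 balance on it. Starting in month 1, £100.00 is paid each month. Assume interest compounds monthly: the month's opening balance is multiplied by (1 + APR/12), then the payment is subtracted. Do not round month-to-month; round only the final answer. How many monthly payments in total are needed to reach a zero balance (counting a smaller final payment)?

Promo months 1–6 at r₀ = 0%/12 = 0; months 7+ at r₁ = 19.5%/12 = 0.01625.
After month 6 (no interest yet): B = £3,088.00 − 6·£100.00 = £2,488.00.
Then at r₁ with £100.00/mo: n₂ = −ln(1 − r₁·B/P)/ln(1+r₁) ≈ 32.14 → 33 more payments.

39 months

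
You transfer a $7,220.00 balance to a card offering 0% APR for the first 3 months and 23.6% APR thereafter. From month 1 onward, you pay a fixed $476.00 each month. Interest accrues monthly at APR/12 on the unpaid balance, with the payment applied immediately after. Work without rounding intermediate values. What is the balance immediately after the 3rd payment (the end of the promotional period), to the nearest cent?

Promo months 1–3 at r₀ = 0%/12 = 0; months 4+ at r₁ = 23.6%/12 = 0.0196667.
After month 3 (no interest yet): B = $7,220.00 − 3·$476.00 = $5,792.00.

$5,792.00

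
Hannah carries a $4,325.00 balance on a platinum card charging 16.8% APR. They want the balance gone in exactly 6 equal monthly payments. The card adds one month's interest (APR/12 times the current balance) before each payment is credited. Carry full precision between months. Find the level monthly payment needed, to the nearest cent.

Monthly rate r = 16.8%/12 = 1.4% = 0.014.
Level-payment amortization: P = B₀·r / (1 − (1+r)^(−n)) = 4325.00·0.014 / (1 − 1.014^(−6)).
Denominator 1 − (1+r)^(−6) = 0.0800329557.
P = 60.55 / 0.0800329557 ≈ 756.56.

$756.56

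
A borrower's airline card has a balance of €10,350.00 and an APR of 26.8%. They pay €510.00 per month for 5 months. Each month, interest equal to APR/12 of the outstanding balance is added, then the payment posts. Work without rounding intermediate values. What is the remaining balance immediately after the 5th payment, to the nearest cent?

Monthly rate r = 26.8%/12 = 2.23333% = 0.0223333.
Each month: B ← B·(1+r) − €510.00.
Month 1: interest €231.15; balance after payment €10,071.15.
Month 2: interest €224.92; balance after payment €9,786.07.
Month 3: interest €218.56; balance after payment €9,494.63.
Month 4: interest €212.05; balance after payment €9,196.67.
Month 5: interest €205.39; balance after payment €8,892.07.

€8,892.07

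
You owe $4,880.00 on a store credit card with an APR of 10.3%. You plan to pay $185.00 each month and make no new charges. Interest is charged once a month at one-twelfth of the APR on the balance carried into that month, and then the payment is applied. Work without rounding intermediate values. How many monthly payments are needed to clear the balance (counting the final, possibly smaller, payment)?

Monthly rate r = 10.3%/12 = 0.858333% = 0.00858333.
Recurrence: B ← B·(1+r) − $185.00.
Month 1: interest $41.89; balance after payment $4,736.89.
Month 2: interest $40.66; balance after payment $4,592.54.
Closed form: n = −ln(1 − rB₀/P)/ln(1+r) = −ln(0.77359)/ln(1.00858) ≈ 30.037, so the balance reaches zero during payment 31.

31 payments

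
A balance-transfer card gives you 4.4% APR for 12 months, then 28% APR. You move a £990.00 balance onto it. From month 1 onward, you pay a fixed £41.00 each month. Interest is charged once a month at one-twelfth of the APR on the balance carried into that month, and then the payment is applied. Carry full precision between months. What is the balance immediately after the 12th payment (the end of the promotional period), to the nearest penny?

Promo months 1–12 at r₀ = 4.4%/12 = 0.00366667; months 13+ at r₁ = 28%/12 = 0.0233333.
After month 12: iterate B ← B·(1+r₀) − £41.00 for 12 months → £532.41.

£532.41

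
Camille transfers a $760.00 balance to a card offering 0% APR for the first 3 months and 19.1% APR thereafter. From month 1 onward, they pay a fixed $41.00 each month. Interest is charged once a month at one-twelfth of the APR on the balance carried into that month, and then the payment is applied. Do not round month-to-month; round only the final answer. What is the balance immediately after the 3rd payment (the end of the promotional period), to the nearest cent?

$637.00

Promo months 1–3 at r₀ = 0%/12 = 0; months 4+ at r₁ = 19.1%/12 = 0.0159167.
After month 3 (no interest yet): B = $760.00 − 3·$41.00 = $637.00.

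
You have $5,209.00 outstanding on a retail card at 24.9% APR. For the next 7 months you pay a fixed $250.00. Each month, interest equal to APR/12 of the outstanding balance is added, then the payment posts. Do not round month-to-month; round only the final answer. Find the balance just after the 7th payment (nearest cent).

Monthly rate r = 24.9%/12 = 2.075% = 0.02075.
Each month: B ← B·(1+r) − $250.00.
Month 1: interest $108.09; balance after payment $5,067.09.
Month 2: interest $105.14; balance after payment $4,922.23.
Month 3: interest $102.14; balance after payment $4,774.37.
Month 4: interest $99.07; balance after payment $4,623.43.
Month 5: interest $95.94; balance after payment $4,469.37.
Month 6: interest $92.74; balance after payment $4,312.11.
Month 7: interest $89.48; balance after payment $4,151.59.

$4,151.59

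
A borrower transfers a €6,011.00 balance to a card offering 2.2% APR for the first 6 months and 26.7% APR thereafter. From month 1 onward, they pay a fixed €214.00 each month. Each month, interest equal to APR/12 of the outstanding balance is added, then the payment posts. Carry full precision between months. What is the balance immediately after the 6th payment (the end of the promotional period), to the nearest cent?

Promo months 1–6 at r₀ = 2.2%/12 = 0.00183333; months 7+ at r₁ = 26.7%/12 = 0.02225.
After month 6: iterate B ← B·(1+r₀) − €214.00 for 6 months → €4,787.53.

€4,787.53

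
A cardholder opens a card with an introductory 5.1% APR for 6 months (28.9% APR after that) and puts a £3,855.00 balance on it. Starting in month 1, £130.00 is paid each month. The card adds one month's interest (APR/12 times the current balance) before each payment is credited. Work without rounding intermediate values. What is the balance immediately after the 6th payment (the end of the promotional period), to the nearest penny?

£3,166.02

Promo months 1–6 at r₀ = 5.1%/12 = 0.00425; months 7+ at r₁ = 28.9%/12 = 0.0240833.
After month 6: iterate B ← B·(1+r₀) − £130.00 for 6 months → £3,166.02.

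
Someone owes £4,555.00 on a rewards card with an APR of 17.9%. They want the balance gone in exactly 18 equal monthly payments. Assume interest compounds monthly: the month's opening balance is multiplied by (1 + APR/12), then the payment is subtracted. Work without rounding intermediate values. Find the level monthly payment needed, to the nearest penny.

£290.42

Monthly rate r = 17.9%/12 = 1.49167% = 0.0149167.
Level-payment amortization: P = B₀·r / (1 − (1+r)^(−n)) = 4555.00·0.0149167 / (1 − 1.01492^(−18)).
Denominator 1 − (1+r)^(−18) = 0.23395712.
P = 67.9454 / 0.23395712 ≈ 290.42.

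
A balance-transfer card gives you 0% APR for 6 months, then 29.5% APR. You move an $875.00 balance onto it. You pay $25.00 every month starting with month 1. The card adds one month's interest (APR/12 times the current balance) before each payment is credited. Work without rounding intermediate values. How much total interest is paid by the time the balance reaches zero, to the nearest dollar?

Promo months 1–6 at r₀ = 0%/12 = 0; months 7+ at r₁ = 29.5%/12 = 0.0245833.
After month 6 (no interest yet): B = $875.00 − 6·$25.00 = $725.00.
Then at r₁ with $25.00/mo: n₂ = −ln(1 − r₁·B/P)/ln(1+r₁) ≈ 51.39 → 52 more payments.
Total paid = 57·$25.00 + $9.74 = $1,434.74; interest = $1,434.74 − $875.00 = $559.74.

$560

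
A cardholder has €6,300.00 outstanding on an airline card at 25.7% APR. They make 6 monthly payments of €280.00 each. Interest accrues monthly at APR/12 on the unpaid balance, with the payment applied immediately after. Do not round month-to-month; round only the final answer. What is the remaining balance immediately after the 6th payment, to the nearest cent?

€5,381.59

Monthly rate r = 25.7%/12 = 2.14167% = 0.0214167.
Each month: B ← B·(1+r) − €280.00.
Month 1: interest €134.93; balance after payment €6,154.93.
Month 2: interest €131.82; balance after payment €6,006.74.
Month 3: interest €128.64; balance after payment €5,855.39.
Month 4: interest €125.40; balance after payment €5,700.79.
Month 5: interest €122.09; balance after payment €5,542.88.
Month 6: interest €118.71; balance after payment €5,381.59.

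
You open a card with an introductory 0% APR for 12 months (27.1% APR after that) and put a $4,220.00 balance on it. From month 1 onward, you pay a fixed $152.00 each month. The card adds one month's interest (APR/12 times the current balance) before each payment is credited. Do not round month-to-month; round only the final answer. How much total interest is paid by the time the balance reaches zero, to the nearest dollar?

$599

Promo months 1–12 at r₀ = 0%/12 = 0; months 13+ at r₁ = 27.1%/12 = 0.0225833.
After month 12 (no interest yet): B = $4,220.00 − 12·$152.00 = $2,396.00.
Then at r₁ with $152.00/mo: n₂ = −ln(1 − r₁·B/P)/ln(1+r₁) ≈ 19.70 → 20 more payments.
Total paid = 31·$152.00 + $107.37 = $4,819.37; interest = $4,819.37 − $4,220.00 = $599.37.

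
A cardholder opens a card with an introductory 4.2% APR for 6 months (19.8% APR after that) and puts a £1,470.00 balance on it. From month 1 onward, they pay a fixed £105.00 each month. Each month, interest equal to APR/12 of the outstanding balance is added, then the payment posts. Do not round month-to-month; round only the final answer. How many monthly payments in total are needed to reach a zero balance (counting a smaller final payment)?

15 months

Promo months 1–6 at r₀ = 4.2%/12 = 0.0035; months 7+ at r₁ = 19.8%/12 = 0.0165.
After month 6: iterate B ← B·(1+r₀) − £105.00 for 6 months → £865.60.
Then at r₁ with £105.00/mo: n₂ = −ln(1 − r₁·B/P)/ln(1+r₁) ≈ 8.93 → 9 more payments.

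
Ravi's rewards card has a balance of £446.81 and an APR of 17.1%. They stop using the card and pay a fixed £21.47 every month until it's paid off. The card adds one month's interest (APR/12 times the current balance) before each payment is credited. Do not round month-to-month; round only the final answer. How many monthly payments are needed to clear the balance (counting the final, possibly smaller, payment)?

25 months

Monthly rate r = 17.1%/12 = 1.425% = 0.01425.
Recurrence: B ← B·(1+r) − £21.47.
Month 1: interest £6.37; balance after payment £431.71.
Month 2: interest £6.15; balance after payment £416.39.
Closed form: n = −ln(1 − rB₀/P)/ln(1+r) = −ln(0.70344)/ln(1.01425) ≈ 24.861, so the balance reaches zero during payment 25.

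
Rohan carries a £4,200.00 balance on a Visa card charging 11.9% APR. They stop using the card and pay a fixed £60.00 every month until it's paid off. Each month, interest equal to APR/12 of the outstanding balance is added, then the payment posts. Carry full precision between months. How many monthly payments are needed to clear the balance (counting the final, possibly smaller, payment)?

Monthly rate r = 11.9%/12 = 0.991667% = 0.00991667.
Recurrence: B ← B·(1+r) − £60.00.
Month 1: interest £41.65; balance after payment £4,181.65.
Month 2: interest £41.47; balance after payment £4,163.12.
Closed form: n = −ln(1 − rB₀/P)/ln(1+r) = −ln(0.30583)/ln(1.00992) ≈ 120.058, so the balance reaches zero during payment 121.

121 months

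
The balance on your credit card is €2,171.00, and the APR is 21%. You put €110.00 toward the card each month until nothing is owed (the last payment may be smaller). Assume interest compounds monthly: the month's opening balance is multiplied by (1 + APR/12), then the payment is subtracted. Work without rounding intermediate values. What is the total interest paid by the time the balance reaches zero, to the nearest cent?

€515.79

Monthly rate r = 21%/12 = 1.75% = 0.0175.
Payoff takes n = ⌈−ln(1 − rB₀/P)/ln(1+r)⌉ = ⌈24.423⌉ = 25 payments; the last is €46.79.
Total paid = 24·€110.00 + €46.79 = €2,686.79.
Total interest = total paid − principal = €2,686.79 − €2,171.00 = €515.79.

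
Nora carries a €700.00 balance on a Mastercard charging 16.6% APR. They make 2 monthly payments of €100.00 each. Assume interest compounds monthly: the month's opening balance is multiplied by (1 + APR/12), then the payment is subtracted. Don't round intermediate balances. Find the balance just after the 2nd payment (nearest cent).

Monthly rate r = 16.6%/12 = 1.38333% = 0.0138333.
Each month: B ← B·(1+r) − €100.00.
Month 1: interest €9.68; balance after payment €609.68.
Month 2: interest €8.43; balance after payment €518.12.

€518.12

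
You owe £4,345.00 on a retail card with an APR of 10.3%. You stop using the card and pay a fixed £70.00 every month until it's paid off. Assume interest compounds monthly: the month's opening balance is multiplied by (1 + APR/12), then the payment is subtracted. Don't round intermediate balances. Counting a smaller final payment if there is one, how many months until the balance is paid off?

Monthly rate r = 10.3%/12 = 0.858333% = 0.00858333.
Recurrence: B ← B·(1+r) − £70.00.
Month 1: interest £37.29; balance after payment £4,312.29.
Month 2: interest £37.01; balance after payment £4,279.31.
Closed form: n = −ln(1 − rB₀/P)/ln(1+r) = −ln(0.46722)/ln(1.00858) ≈ 89.035, so the balance reaches zero during payment 90.

90 months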